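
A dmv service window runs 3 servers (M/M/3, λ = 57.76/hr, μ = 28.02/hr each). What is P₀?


a = λ/μ = 57.76/28.02 = 2.0614; ρ = a/c = 0.6871
Σ_{k=0}^{2} a^k/k! (terms k=0..2) = 1.00000 + 2.06138 + 2.12465 = 5.18604
Tail: a^3/(3!(1−ρ)) = 8.75946/(6·0.3129) = 4.66616
P₀ = 1/(5.18604 + 4.66616) = 1/9.85220 = 0.101500

Final: 0.101500


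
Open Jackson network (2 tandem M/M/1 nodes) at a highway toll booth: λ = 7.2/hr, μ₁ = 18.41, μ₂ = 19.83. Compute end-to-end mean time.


Each node sees arrival rate λ = 7.2/hr (tandem ⇒ throughput preserved).
W₁ = 1/(μ₁−λ) = 1/(18.41−7.2) = 0.08921 hr
W₂ = 1/(μ₂−λ) = 1/(19.83−7.2) = 0.07918 hr
W_total = W₁ + W₂ = 0.08921 + 0.07918 = 0.16838 hr

Final: 0.16838 hr


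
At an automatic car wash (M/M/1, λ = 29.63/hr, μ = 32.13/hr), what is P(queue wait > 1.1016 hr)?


ρ = 29.63/32.13 = 0.9222
P(Wq > t) = ρ·e^{−(μ−λ)t} = 0.9222·e^{−2.7540}
= 0.9222·0.063673 = 0.058718

Final: 0.058718


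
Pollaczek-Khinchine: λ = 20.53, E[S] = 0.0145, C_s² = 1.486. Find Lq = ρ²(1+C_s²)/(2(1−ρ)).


ρ = λ·E[S] = 20.53·0.0145 = 0.2977
Lq = ρ²(1+C_s²)/(2(1−ρ)) = 0.08862·(1+1.486)/(2·0.7023)
= 0.08862·2.4860/1.4046 = 0.15684

Final: 0.15684


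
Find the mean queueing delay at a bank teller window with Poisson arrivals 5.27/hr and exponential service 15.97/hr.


ρ = 5.27/15.97 = 0.3300
Wq = ρ/(μ−λ) = 0.3300/(15.97 − 5.27) = 0.3300/10.70 = 0.03084 hr

Final: 0.03084 hr


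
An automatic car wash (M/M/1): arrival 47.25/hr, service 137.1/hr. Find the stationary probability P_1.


ρ = 47.25/137.1 = 0.3446
P_n = (1−ρ)·ρ^n = (1 − 0.3446)·0.3446^1 = 0.6554·0.344639 = 0.225863

Final: 0.225863


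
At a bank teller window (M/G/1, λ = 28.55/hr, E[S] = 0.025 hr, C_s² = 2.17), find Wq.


ρ = λ·E[S] = 28.55·0.025 = 0.7138
E[S²] = E[S]²(1+C_s²) = 0.025²·(1+2.17) = 0.001981
Wq = λ·E[S²]/(2(1−ρ)) = 28.55·0.001981/(2·0.2862) = 0.09880 hr

Final: 0.09880 hr


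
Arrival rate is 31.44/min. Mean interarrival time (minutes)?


Mean interarrival time = 1/λ = 1/31.44 minute = 0.03181 minute
In minutes: 0.03181 × 1 = 0.03181 min

Final: 0.03181 min


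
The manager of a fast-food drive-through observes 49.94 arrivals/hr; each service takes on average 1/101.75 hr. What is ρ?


ρ = λ/μ = 49.94/101.75 = 0.4908

Final: 0.4908


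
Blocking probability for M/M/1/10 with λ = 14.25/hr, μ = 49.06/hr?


ρ = λ/μ = 14.25/49.06 = 0.2905
P_K = (1−ρ)ρ^K/(1−ρ^(K+1)) = (0.7095·0.000004274)/(1 − 0.000001242)
= 0.000003033/0.999999 = 0.000003033

Final: 0.000003033


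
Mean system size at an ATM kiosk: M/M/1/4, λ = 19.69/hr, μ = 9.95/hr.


ρ = 19.69/9.95 = 1.9789
L = ρ[1 − (K+1)ρ^K + Kρ^(K+1)] / [(1−ρ)(1−ρ^(K+1))]
Numerator: 1.9789·(1 − 5·15.335239 + 4·30.346819) = 90.457409
Denominator: (-0.9789)·(-29.346819) = 28.727439
L = 90.457409/28.727439 = 3.1488

Final: 3.1488


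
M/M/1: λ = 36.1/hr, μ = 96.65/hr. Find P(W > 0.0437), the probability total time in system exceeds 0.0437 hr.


W ~ Exponential(μ−λ) for M/M/1.
μ − λ = 96.65 − 36.1 = 60.5500
P(W > t) = e^{−(μ−λ)t} = e^{−2.6460} = 0.070932

Final: 0.070932


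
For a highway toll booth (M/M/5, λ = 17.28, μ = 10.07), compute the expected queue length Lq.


a = λ/μ = 1.7160; ρ = a/5 = 0.3432
P₀ = 0.179195
Lq = P₀·a^c·ρ / (c!·(1−ρ)²) = 0.179195·14.87892·0.3432/(120·0.43139)
= 0.01768

Final: 0.01768


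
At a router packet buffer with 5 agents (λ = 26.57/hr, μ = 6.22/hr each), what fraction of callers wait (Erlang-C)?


a = λ/μ = 4.2717; ρ = a/5 = 0.8543
P₀ = 0.008154 (from M/M/c formula)
C(c,a) = [a^c/(c!(1−ρ))]·P₀ = [1422.34794/(120·0.1457)]·0.008154
= 81.37421·0.008154 = 0.663550

Final: 0.663550


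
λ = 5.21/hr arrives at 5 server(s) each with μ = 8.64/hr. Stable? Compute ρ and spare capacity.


Total capacity cμ = 5·8.64 = 43.20/hr
ρ = λ/(cμ) = 5.21/43.20 = 0.1206
Stable ⇔ ρ < 1: YES
Spare capacity = cμ − λ = 43.20 − 5.21 = 37.99/hr

Final: ρ = 0.1206; stable; margin = 37.99/hr


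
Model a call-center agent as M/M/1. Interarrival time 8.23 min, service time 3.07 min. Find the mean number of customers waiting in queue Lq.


λ = 60/8.23 = 7.2904 /hr
μ = 60/3.07 = 19.5440 /hr
ρ = λ/μ = 7.2904/19.5440 = 0.3730
Lq = ρ²/(1−ρ) = 0.1391/0.6270 = 0.2219

Final: 0.2219


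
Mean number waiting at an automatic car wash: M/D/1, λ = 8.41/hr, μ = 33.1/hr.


ρ = 8.41/33.1 = 0.2541
M/D/1: Lq = ρ²/(2(1−ρ)) = 0.06456/(2·0.7459) = 0.04327

Final: 0.04327


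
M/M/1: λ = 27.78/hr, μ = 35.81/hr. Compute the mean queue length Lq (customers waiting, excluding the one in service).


ρ = 27.78/35.81 = 0.7758
Lq = ρ²/(1−ρ) = 0.6018/0.2242 = 2.6838

Final: 2.6838


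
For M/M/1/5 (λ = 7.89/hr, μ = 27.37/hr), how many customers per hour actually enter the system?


ρ = 0.2883; P_K = (1−ρ)ρ^5/(1−ρ^6) = 0.001418
λ_eff = λ(1 − P_K) = 7.89·(1 − 0.001418) = 7.89·0.998582 = 7.8788 /hr

Final: 7.8788 /hr


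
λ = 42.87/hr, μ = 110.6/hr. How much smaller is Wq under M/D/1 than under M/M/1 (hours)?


ρ = 42.87/110.6 = 0.3876
Wq(M/M/1) = ρ/(μ−λ) = 0.3876/67.73 = 0.005723 hr
Wq(M/D/1) = ρ/(2(μ−λ)) = 0.002861 hr
Savings = 0.005723 − 0.002861 = 0.002861 hr

Final: 0.002861 hr


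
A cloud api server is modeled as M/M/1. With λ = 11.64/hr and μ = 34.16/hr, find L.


ρ = λ/μ = 11.64/34.16 = 0.3407
L = ρ/(1−ρ) = 0.3407/(1 − 0.3407) = 0.3407/0.6593 = 0.5169

Final: 0.5169


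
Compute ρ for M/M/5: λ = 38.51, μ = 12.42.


ρ = λ/(cμ) = 38.51/(5·12.42) = 38.51/62.10 = 0.6201

Final: 0.6201


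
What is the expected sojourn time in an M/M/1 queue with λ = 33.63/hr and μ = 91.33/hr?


W = 1/(μ−λ) = 1/(91.33 − 33.63) = 1/57.70 = 0.01733 hr

Final: 0.01733 hr


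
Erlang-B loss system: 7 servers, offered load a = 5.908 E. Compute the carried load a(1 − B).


B(7,5.908) = 0.179063 (Erlang-B)
Carried load = a(1 − B) = 5.908·(1 − 0.179063) = 5.908·0.820937 = 4.8501 E

Final: 4.8501 Erlangs


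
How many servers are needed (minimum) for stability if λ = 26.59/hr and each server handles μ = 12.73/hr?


Stability requires cμ > λ ⇔ c > λ/μ.
λ/μ = 26.59/12.73 = 2.0888
Minimum integer c = ⌊2.0888⌋ + 1 = 3
Check: 3·12.73 = 38.19 > 26.59, while 2·12.73 = 25.46 ≤ 26.59

Final: 3 servers


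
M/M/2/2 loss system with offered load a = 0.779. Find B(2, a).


B(c,a) = (a^c/c!) / Σ_{k=0}^{c} a^k/k!
a^2/2! = 0.303421
Σ terms (k=0..2): 1.00000 + 0.77900 + 0.30342 = 2.082421
B = 0.303421/2.082421 = 0.145706

Final: 0.145706


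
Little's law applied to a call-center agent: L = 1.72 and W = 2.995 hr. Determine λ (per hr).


λ = L/W = 1.72/2.995 = 0.5743 /hr

Final: 0.5743 /hr


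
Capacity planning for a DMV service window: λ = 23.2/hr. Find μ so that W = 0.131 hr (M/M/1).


W = 1/(μ−λ) ⇒ μ − λ = 1/W = 1/0.131 = 7.6336
μ = λ + 1/W = 23.2 + 7.6336 = 30.8336 per hr

Final: 30.8336 /hr


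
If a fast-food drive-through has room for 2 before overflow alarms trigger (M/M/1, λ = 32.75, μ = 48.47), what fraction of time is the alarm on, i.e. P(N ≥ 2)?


ρ = 32.75/48.47 = 0.6757
P(N ≥ n) = ρ^n = 0.6757^2 = 0.456538

Final: 0.456538


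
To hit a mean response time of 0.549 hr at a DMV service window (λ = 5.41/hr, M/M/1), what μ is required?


W = 1/(μ−λ) ⇒ μ − λ = 1/W = 1/0.549 = 1.8215
μ = λ + 1/W = 5.41 + 1.8215 = 7.2315 per hr

Final: 7.2315 /hr


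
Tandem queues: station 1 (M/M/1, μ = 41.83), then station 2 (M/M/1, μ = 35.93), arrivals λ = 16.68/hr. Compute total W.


Each node sees arrival rate λ = 16.68/hr (tandem ⇒ throughput preserved).
W₁ = 1/(μ₁−λ) = 1/(41.83−16.68) = 0.03976 hr
W₂ = 1/(μ₂−λ) = 1/(35.93−16.68) = 0.05195 hr
W_total = W₁ + W₂ = 0.03976 + 0.05195 = 0.09171 hr

Final: 0.09171 hr


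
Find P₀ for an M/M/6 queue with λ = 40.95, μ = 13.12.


a = λ/μ = 40.95/13.12 = 3.1212; ρ = a/c = 0.5202
Σ_{k=0}^{5} a^k/k! (terms k=0..5) = 1.00000 + 3.12119 + 4.87091 + 5.06768 + 3.95429 + 2.46842 = 20.48249
Tail: a^6/(6!(1−ρ)) = 924.52876/(720·0.4798) = 2.67625
P₀ = 1/(20.48249 + 2.67625) = 1/23.15874 = 0.043180

Final: 0.043180


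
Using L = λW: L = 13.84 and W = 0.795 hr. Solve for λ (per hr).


λ = L/W = 13.84/0.795 = 17.4088 /hr

Final: 17.4088 /hr


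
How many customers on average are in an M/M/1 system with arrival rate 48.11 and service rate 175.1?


ρ = λ/μ = 48.11/175.1 = 0.2748
L = ρ/(1−ρ) = 0.2748/(1 − 0.2748) = 0.2748/0.7252 = 0.3788

Final: 0.3788


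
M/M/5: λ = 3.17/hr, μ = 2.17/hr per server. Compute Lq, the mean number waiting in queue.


a = λ/μ = 1.4608; ρ = a/5 = 0.2922
P₀ = 0.231723
Lq = P₀·a^c·ρ / (c!·(1−ρ)²) = 0.231723·6.65270·0.2922/(120·0.50103)
= 0.007491

Final: 0.007491


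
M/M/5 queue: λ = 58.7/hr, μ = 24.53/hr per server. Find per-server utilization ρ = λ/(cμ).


ρ = λ/(cμ) = 58.7/(5·24.53) = 58.7/122.65 = 0.4786

Final: 0.4786


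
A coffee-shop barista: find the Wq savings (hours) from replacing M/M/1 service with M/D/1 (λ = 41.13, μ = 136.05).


ρ = 41.13/136.05 = 0.3023
Wq(M/M/1) = ρ/(μ−λ) = 0.3023/94.92 = 0.003185 hr
Wq(M/D/1) = ρ/(2(μ−λ)) = 0.001592 hr
Savings = 0.003185 − 0.001592 = 0.001592 hr

Final: 0.001592 hr


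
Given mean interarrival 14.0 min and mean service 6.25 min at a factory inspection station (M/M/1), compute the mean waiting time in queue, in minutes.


λ = 60/14.0 = 4.2857 /hr
μ = 60/6.25 = 9.6000 /hr
ρ = λ/μ = 4.2857/9.6000 = 0.4464
Wq = ρ/(μ−λ) = 0.4464/(9.6000−4.2857) = 0.08401 hr
In minutes: 0.08401·60 = 5.040 min

Final: 5.040 min


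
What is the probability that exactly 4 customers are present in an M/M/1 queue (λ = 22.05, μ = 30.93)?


ρ = 22.05/30.93 = 0.7129
P_n = (1−ρ)·ρ^n = (1 − 0.7129)·0.7129^4 = 0.2871·0.258294 = 0.074156

Final: 0.074156


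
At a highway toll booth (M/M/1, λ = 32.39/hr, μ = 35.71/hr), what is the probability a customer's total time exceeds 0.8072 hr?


W ~ Exponential(μ−λ) for M/M/1.
μ − λ = 35.71 − 32.39 = 3.3200
P(W > t) = e^{−(μ−λ)t} = e^{−2.6799} = 0.068570

Final: 0.068570


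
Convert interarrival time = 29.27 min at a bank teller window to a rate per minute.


λ = 1/(interarrival time) in consistent units.
1 minute = 1 min, so λ = 1/29.27 = 0.03416 per minute

Final: 0.03416 /min


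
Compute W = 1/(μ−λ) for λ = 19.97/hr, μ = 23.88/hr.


W = 1/(μ−λ) = 1/(23.88 − 19.97) = 1/3.91 = 0.2558 hr

Final: 0.2558 hr


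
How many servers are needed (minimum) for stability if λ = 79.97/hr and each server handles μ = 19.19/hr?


Stability requires cμ > λ ⇔ c > λ/μ.
λ/μ = 79.97/19.19 = 4.1673
Minimum integer c = ⌊4.1673⌋ + 1 = 5
Check: 5·19.19 = 95.95 > 79.97, while 4·19.19 = 76.76 ≤ 79.97

Final: 5 servers


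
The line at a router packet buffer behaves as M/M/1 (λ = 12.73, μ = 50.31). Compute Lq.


ρ = 12.73/50.31 = 0.2530
Lq = ρ²/(1−ρ) = 0.06402/0.7470 = 0.08571

Final: 0.08571


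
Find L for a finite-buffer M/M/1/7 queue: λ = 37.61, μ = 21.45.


ρ = 37.61/21.45 = 1.7534
L = ρ[1 − (K+1)ρ^K + Kρ^(K+1)] / [(1−ρ)(1−ρ^(K+1))]
Numerator: 1.7534·(1 − 8·50.948600 + 7·89.332255) = 383.529034
Denominator: (-0.7534)·(-88.332255) = 66.547750
L = 383.529034/66.547750 = 5.7632

Final: 5.7632


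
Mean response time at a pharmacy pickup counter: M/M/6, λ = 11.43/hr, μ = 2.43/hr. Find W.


a = 4.7037; ρ = 0.7840; P₀ = 0.006978
Lq = P₀·a^c·ρ/(c!(1−ρ)²) = 1.76275
Wq = Lq/λ = 1.76275/11.43 = 0.15422 hr
W = Wq + 1/μ = 0.15422 + 0.41152 = 0.56574 hr

Final: 0.56574 hr


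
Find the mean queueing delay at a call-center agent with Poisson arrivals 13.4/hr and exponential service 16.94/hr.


ρ = 13.4/16.94 = 0.7910
Wq = ρ/(μ−λ) = 0.7910/(16.94 − 13.4) = 0.7910/3.54 = 0.2235 hr

Final: 0.2235 hr


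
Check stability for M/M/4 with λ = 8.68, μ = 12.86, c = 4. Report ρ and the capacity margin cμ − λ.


Total capacity cμ = 4·12.86 = 51.44/hr
ρ = λ/(cμ) = 8.68/51.44 = 0.1687
Stable ⇔ ρ < 1: YES
Spare capacity = cμ − λ = 51.44 − 8.68 = 42.76/hr

Final: ρ = 0.1687; stable; margin = 42.76/hr


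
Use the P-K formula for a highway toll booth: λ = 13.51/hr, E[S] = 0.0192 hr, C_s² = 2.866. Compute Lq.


ρ = λ·E[S] = 13.51·0.0192 = 0.2594
Lq = ρ²(1+C_s²)/(2(1−ρ)) = 0.06728·(1+2.866)/(2·0.7406)
= 0.06728·3.8660/1.4812 = 0.17561

Final: 0.17561


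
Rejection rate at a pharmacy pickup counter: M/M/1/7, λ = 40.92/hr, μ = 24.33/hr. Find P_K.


ρ = λ/μ = 40.92/24.33 = 1.6819
P_K = (1−ρ)ρ^K/(1−ρ^(K+1)) = (-0.6819·38.067522)/(1 − 64.024785)
= -25.957263/-63.024785 = 0.411858

Final: 0.411858


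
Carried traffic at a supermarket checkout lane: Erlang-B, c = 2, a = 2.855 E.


B(2,2.855) = 0.513903 (Erlang-B)
Carried load = a(1 − B) = 2.855·(1 − 0.513903) = 2.855·0.486097 = 1.3878 E

Final: 1.3878 Erlangs


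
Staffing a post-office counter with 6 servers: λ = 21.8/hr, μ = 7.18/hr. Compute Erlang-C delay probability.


a = λ/μ = 3.0362; ρ = a/6 = 0.5060
P₀ = 0.047160 (from M/M/c formula)
C(c,a) = [a^c/(c!(1−ρ))]·P₀ = [783.41575/(720·0.4940)]·0.047160
= 2.20274·0.047160 = 0.103882

Final: 0.103882


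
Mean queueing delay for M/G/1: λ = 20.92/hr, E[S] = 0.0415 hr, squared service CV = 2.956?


ρ = λ·E[S] = 20.92·0.0415 = 0.8682
E[S²] = E[S]²(1+C_s²) = 0.0415²·(1+2.956) = 0.006813
Wq = λ·E[S²]/(2(1−ρ)) = 20.92·0.006813/(2·0.1318) = 0.54063 hr

Final: 0.54063 hr


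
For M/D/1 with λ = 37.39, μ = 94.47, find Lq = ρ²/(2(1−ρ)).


ρ = 37.39/94.47 = 0.3958
M/D/1: Lq = ρ²/(2(1−ρ)) = 0.1566/(2·0.6042) = 0.12963

Final: 0.12963


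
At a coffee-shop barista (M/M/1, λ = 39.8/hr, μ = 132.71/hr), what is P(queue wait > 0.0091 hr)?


ρ = 39.8/132.71 = 0.2999
P(Wq > t) = ρ·e^{−(μ−λ)t} = 0.2999·e^{−0.8455}
= 0.2999·0.429351 = 0.128763

Final: 0.128763


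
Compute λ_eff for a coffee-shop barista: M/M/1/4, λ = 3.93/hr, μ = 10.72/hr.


ρ = 0.3666; P_K = (1−ρ)ρ^4/(1−ρ^5) = 0.011517
λ_eff = λ(1 − P_K) = 3.93·(1 − 0.011517) = 3.93·0.988483 = 3.8847 /hr

Final: 3.8847 /hr


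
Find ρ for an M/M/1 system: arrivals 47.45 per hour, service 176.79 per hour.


ρ = λ/μ = 47.45/176.79 = 0.2684

Final: 0.2684


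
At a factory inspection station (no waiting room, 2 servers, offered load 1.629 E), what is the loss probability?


B(c,a) = (a^c/c!) / Σ_{k=0}^{c} a^k/k!
a^2/2! = 1.326820
Σ terms (k=0..2): 1.00000 + 1.62900 + 1.32682 = 3.955820
B = 1.326820/3.955820 = 0.335410

Final: 0.335410


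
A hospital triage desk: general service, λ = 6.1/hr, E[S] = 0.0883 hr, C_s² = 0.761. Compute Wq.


ρ = λ·E[S] = 6.1·0.0883 = 0.5386
E[S²] = E[S]²(1+C_s²) = 0.0883²·(1+0.761) = 0.013730
Wq = λ·E[S²]/(2(1−ρ)) = 6.1·0.013730/(2·0.4614) = 0.09077 hr

Final: 0.09077 hr


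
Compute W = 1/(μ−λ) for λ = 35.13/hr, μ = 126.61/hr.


W = 1/(μ−λ) = 1/(126.61 − 35.13) = 1/91.48 = 0.01093 hr

Final: 0.01093 hr


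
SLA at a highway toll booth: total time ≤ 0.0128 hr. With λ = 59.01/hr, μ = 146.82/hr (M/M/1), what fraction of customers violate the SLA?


W ~ Exponential(μ−λ) for M/M/1.
μ − λ = 146.82 − 59.01 = 87.8100
P(W > t) = e^{−(μ−λ)t} = e^{−1.1240} = 0.324988

Final: 0.324988


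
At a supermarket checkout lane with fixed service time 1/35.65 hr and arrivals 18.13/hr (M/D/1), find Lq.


ρ = 18.13/35.65 = 0.5086
M/D/1: Lq = ρ²/(2(1−ρ)) = 0.2586/(2·0.4914) = 0.26313

Final: 0.26313


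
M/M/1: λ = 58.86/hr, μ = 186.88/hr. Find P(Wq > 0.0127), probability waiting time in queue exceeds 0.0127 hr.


ρ = 58.86/186.88 = 0.3150
P(Wq > t) = ρ·e^{−(μ−λ)t} = 0.3150·e^{−1.6259}
= 0.3150·0.196744 = 0.061967

Final: 0.061967


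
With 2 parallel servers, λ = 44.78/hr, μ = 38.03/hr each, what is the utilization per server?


ρ = λ/(cμ) = 44.78/(2·38.03) = 44.78/76.06 = 0.5887

Final: 0.5887


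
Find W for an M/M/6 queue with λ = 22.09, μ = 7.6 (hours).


a = 2.9066; ρ = 0.4844; P₀ = 0.053908
Lq = P₀·a^c·ρ/(c!(1−ρ)²) = 0.08228
Wq = Lq/λ = 0.08228/22.09 = 0.003725 hr
W = Wq + 1/μ = 0.003725 + 0.13158 = 0.13530 hr

Final: 0.13530 hr


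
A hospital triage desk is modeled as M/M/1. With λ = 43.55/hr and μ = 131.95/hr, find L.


ρ = λ/μ = 43.55/131.95 = 0.3300
L = ρ/(1−ρ) = 0.3300/(1 − 0.3300) = 0.3300/0.6700 = 0.4926

Final: 0.4926


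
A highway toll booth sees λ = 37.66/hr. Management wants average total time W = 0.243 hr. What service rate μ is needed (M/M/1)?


W = 1/(μ−λ) ⇒ μ − λ = 1/W = 1/0.243 = 4.1152
μ = λ + 1/W = 37.66 + 4.1152 = 41.7752 per hr

Final: 41.7752 /hr


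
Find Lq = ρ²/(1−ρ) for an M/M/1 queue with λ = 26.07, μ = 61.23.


ρ = 26.07/61.23 = 0.4258
Lq = ρ²/(1−ρ) = 0.1813/0.5742 = 0.3157

Final: 0.3157


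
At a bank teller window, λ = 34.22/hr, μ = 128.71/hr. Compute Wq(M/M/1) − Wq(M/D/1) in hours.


ρ = 34.22/128.71 = 0.2659
Wq(M/M/1) = ρ/(μ−λ) = 0.2659/94.49 = 0.002814 hr
Wq(M/D/1) = ρ/(2(μ−λ)) = 0.001407 hr
Savings = 0.002814 − 0.001407 = 0.001407 hr

Final: 0.001407 hr


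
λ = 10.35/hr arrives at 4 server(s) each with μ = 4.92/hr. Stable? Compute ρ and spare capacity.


Total capacity cμ = 4·4.92 = 19.68/hr
ρ = λ/(cμ) = 10.35/19.68 = 0.5259
Stable ⇔ ρ < 1: YES
Spare capacity = cμ − λ = 19.68 − 10.35 = 9.33/hr

Final: ρ = 0.5259; stable; margin = 9.33/hr


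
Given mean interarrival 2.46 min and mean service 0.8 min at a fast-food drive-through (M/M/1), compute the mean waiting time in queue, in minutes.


λ = 60/2.46 = 24.3902 /hr
μ = 60/0.8 = 75.0000 /hr
ρ = λ/μ = 24.3902/75.0000 = 0.3252
Wq = ρ/(μ−λ) = 0.3252/(75.0000−24.3902) = 0.006426 hr
In minutes: 0.006426·60 = 0.3855 min

Final: 0.3855 min


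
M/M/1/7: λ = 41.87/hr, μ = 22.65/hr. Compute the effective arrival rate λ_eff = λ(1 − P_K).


ρ = 1.8486; P_K = (1−ρ)ρ^7/(1−ρ^8) = 0.462431
λ_eff = λ(1 − P_K) = 41.87·(1 − 0.462431) = 41.87·0.537569 = 22.5080 /hr

Final: 22.5080 /hr


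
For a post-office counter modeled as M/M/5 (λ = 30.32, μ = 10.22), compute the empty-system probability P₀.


a = λ/μ = 30.32/10.22 = 2.9667; ρ = a/c = 0.5933
Σ_{k=0}^{4} a^k/k! (terms k=0..4) = 1.00000 + 2.96673 + 4.40075 + 4.35195 + 3.22777 = 15.94719
Tail: a^5/(5!(1−ρ)) = 229.82195/(120·0.4067) = 4.70962
P₀ = 1/(15.94719 + 4.70962) = 1/20.65681 = 0.048410

Final: 0.048410


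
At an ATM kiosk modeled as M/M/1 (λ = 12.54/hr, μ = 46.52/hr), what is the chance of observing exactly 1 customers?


ρ = 12.54/46.52 = 0.2696
P_n = (1−ρ)·ρ^n = (1 − 0.2696)·0.2696^1 = 0.7304·0.269561 = 0.196898

Final: 0.196898


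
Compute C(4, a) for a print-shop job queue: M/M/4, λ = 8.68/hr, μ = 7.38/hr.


a = λ/μ = 1.1762; ρ = a/4 = 0.2940
P₀ = 0.307510 (from M/M/c formula)
C(c,a) = [a^c/(c!(1−ρ))]·P₀ = [1.91361/(24·0.7060)]·0.307510
= 0.11294·0.307510 = 0.034731

Final: 0.034731


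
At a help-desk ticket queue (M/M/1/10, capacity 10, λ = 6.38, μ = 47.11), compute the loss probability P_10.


ρ = λ/μ = 6.38/47.11 = 0.1354
P_K = (1−ρ)ρ^K/(1−ρ^(K+1)) = (0.8646·0.000000002075)/(1 − 2.810e-10)
= 0.000000001794/1.000000 = 0.000000001794

Final: 0.000000001794


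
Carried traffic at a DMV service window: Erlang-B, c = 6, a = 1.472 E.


B(6,1.472) = 0.003245 (Erlang-B)
Carried load = a(1 − B) = 1.472·(1 − 0.003245) = 1.472·0.996755 = 1.4672 E

Final: 1.4672 Erlangs


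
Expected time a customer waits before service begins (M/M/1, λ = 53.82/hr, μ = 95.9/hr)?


ρ = 53.82/95.9 = 0.5612
Wq = ρ/(μ−λ) = 0.5612/(95.9 − 53.82) = 0.5612/42.08 = 0.01334 hr

Final: 0.01334 hr


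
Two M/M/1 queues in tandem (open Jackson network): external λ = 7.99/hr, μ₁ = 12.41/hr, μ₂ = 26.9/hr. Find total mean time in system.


Each node sees arrival rate λ = 7.99/hr (tandem ⇒ throughput preserved).
W₁ = 1/(μ₁−λ) = 1/(12.41−7.99) = 0.22624 hr
W₂ = 1/(μ₂−λ) = 1/(26.9−7.99) = 0.05288 hr
W_total = W₁ + W₂ = 0.22624 + 0.05288 = 0.27913 hr

Final: 0.27913 hr


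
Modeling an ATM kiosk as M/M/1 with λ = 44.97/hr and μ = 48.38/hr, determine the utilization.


ρ = λ/μ = 44.97/48.38 = 0.9295

Final: 0.9295


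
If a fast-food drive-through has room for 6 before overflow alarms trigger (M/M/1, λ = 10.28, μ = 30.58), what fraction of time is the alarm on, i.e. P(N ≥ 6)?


ρ = 10.28/30.58 = 0.3362
P(N ≥ n) = ρ^n = 0.3362^6 = 0.001443

Final: 0.001443


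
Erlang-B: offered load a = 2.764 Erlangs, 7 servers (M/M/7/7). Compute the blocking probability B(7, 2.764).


B(c,a) = (a^c/c!) / Σ_{k=0}^{c} a^k/k!
a^7/7! = 0.244532
Σ terms (k=0..7): 1.00000 + 2.76400 + 3.81985 + 3.51935 + 2.43187 + 1.34434 + 0.61929 + 0.24453 = 15.743238
B = 0.244532/15.743238 = 0.015533

Final: 0.015533


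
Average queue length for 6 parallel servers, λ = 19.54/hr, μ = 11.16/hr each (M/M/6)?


a = λ/μ = 1.7509; ρ = a/6 = 0.2918
P₀ = 0.173505
Lq = P₀·a^c·ρ / (c!·(1−ρ)²) = 0.173505·28.81126·0.2918/(720·0.50152)
= 0.004040

Final: 0.004040


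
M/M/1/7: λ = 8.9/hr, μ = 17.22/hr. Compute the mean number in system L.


ρ = 8.9/17.22 = 0.5168
L = ρ[1 − (K+1)ρ^K + Kρ^(K+1)] / [(1−ρ)(1−ρ^(K+1))]
Numerator: 0.5168·(1 − 8·0.009851 + 7·0.005092) = 0.494529
Denominator: (0.4832)·(0.994908) = 0.480699
L = 0.494529/0.480699 = 1.0288

Final: 1.0288


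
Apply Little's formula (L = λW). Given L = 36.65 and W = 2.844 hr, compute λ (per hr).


λ = L/W = 36.65/2.844 = 12.8868 /hr

Final: 12.8868 /hr


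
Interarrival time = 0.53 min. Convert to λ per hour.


λ = 1/(interarrival time) in consistent units.
1 hour = 60 min, so λ = 60/0.53 = 113.2075 per hour

Final: 113.2075 /hr


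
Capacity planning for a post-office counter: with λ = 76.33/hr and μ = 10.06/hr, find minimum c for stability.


Stability requires cμ > λ ⇔ c > λ/μ.
λ/μ = 76.33/10.06 = 7.5875
Minimum integer c = ⌊7.5875⌋ + 1 = 8
Check: 8·10.06 = 80.48 > 76.33, while 7·10.06 = 70.42 ≤ 76.33

Final: 8 servers


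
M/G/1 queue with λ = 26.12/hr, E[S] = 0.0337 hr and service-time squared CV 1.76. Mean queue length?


ρ = λ·E[S] = 26.12·0.0337 = 0.8802
Lq = ρ²(1+C_s²)/(2(1−ρ)) = 0.7748·(1+1.76)/(2·0.1198)
= 0.7748·2.7600/0.2395 = 8.92869

Final: 8.92869


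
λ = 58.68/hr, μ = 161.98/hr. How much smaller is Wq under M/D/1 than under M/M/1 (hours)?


ρ = 58.68/161.98 = 0.3623
Wq(M/M/1) = ρ/(μ−λ) = 0.3623/103.30 = 0.003507 hr
Wq(M/D/1) = ρ/(2(μ−λ)) = 0.001753 hr
Savings = 0.003507 − 0.001753 = 0.001753 hr

Final: 0.001753 hr


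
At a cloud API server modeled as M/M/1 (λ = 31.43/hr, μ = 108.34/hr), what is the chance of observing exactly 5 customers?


ρ = 31.43/108.34 = 0.2901
P_n = (1−ρ)·ρ^n = (1 − 0.2901)·0.2901^5 = 0.7099·0.002055 = 0.001459

Final: 0.001459


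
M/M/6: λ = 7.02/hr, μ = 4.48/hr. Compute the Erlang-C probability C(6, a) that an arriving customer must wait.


a = λ/μ = 1.5670; ρ = a/6 = 0.2612
P₀ = 0.208609 (from M/M/c formula)
C(c,a) = [a^c/(c!(1−ρ))]·P₀ = [14.80317/(720·0.7388)]·0.208609
= 0.02783·0.208609 = 0.005805

Final: 0.005805


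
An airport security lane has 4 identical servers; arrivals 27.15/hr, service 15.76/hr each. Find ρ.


ρ = λ/(cμ) = 27.15/(4·15.76) = 27.15/63.04 = 0.4307

Final: 0.4307


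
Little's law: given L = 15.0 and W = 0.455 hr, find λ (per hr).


λ = L/W = 15.0/0.455 = 32.9670 /hr

Final: 32.9670 /hr


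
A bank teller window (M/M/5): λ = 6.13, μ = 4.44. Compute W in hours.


a = 1.3806; ρ = 0.2761; P₀ = 0.251165
Lq = P₀·a^c·ρ/(c!(1−ρ)²) = 0.005533
Wq = Lq/λ = 0.005533/6.13 = 0.0009026 hr
W = Wq + 1/μ = 0.0009026 + 0.22523 = 0.22613 hr

Final: 0.22613 hr


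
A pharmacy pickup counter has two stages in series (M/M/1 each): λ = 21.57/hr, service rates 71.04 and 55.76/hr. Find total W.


Each node sees arrival rate λ = 21.57/hr (tandem ⇒ throughput preserved).
W₁ = 1/(μ₁−λ) = 1/(71.04−21.57) = 0.02021 hr
W₂ = 1/(μ₂−λ) = 1/(55.76−21.57) = 0.02925 hr
W_total = W₁ + W₂ = 0.02021 + 0.02925 = 0.04946 hr

Final: 0.04946 hr


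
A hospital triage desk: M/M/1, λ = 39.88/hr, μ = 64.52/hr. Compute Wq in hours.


ρ = 39.88/64.52 = 0.6181
Wq = ρ/(μ−λ) = 0.6181/(64.52 − 39.88) = 0.6181/24.64 = 0.02509 hr

Final: 0.02509 hr


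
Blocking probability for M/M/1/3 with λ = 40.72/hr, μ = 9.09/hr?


ρ = λ/μ = 40.72/9.09 = 4.4796
P_K = (1−ρ)ρ^K/(1−ρ^(K+1)) = (-3.4796·89.894197)/(1 − 402.694358)
= -312.800160/-401.694358 = 0.778702

Final: 0.778702


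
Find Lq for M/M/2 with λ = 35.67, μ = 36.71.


a = λ/μ = 0.9717; ρ = a/2 = 0.4858
P₀ = 0.346045
Lq = P₀·a^c·ρ / (c!·(1−ρ)²) = 0.346045·0.94414·0.4858/(2·0.26437)
= 0.30021

Final: 0.30021


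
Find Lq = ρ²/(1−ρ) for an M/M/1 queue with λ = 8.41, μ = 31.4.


ρ = 8.41/31.4 = 0.2678
Lq = ρ²/(1−ρ) = 0.07174/0.7322 = 0.09798

Final: 0.09798


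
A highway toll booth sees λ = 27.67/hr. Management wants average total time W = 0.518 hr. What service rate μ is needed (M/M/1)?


W = 1/(μ−λ) ⇒ μ − λ = 1/W = 1/0.518 = 1.9305
μ = λ + 1/W = 27.67 + 1.9305 = 29.6005 per hr

Final: 29.6005 /hr


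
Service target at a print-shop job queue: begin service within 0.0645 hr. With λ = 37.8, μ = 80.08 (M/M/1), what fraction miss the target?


ρ = 37.8/80.08 = 0.4720
P(Wq > t) = ρ·e^{−(μ−λ)t} = 0.4720·e^{−2.7271}
= 0.4720·0.065411 = 0.030876

Final: 0.030876


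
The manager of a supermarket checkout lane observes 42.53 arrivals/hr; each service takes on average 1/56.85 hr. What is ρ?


ρ = λ/μ = 42.53/56.85 = 0.7481

Final: 0.7481


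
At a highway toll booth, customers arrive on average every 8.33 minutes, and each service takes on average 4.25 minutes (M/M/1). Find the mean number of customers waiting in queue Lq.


λ = 60/8.33 = 7.2029 /hr
μ = 60/4.25 = 14.1176 /hr
ρ = λ/μ = 7.2029/14.1176 = 0.5102
Lq = ρ²/(1−ρ) = 0.2603/0.4898 = 0.5315

Final: 0.5315


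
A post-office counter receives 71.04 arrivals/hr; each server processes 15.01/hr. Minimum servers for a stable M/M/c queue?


Stability requires cμ > λ ⇔ c > λ/μ.
λ/μ = 71.04/15.01 = 4.7328
Minimum integer c = ⌊4.7328⌋ + 1 = 5
Check: 5·15.01 = 75.05 > 71.04, while 4·15.01 = 60.04 ≤ 71.04

Final: 5 servers


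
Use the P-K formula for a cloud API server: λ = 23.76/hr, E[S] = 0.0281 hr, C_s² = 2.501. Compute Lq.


ρ = λ·E[S] = 23.76·0.0281 = 0.6677
Lq = ρ²(1+C_s²)/(2(1−ρ)) = 0.4458·(1+2.501)/(2·0.3323)
= 0.4458·3.5010/0.6647 = 2.34790

Final: 2.34790


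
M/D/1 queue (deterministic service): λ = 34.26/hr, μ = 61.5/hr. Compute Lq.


ρ = 34.26/61.5 = 0.5571
M/D/1: Lq = ρ²/(2(1−ρ)) = 0.3103/(2·0.4429) = 0.35032

Final: 0.35032


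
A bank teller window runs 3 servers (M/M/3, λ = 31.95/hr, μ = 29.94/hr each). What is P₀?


a = λ/μ = 31.95/29.94 = 1.0671; ρ = a/c = 0.3557
Σ_{k=0}^{2} a^k/k! (terms k=0..2) = 1.00000 + 1.06713 + 0.56939 = 2.63652
Tail: a^3/(3!(1−ρ)) = 1.21523/(6·0.6443) = 0.31436
P₀ = 1/(2.63652 + 0.31436) = 1/2.95088 = 0.338882

Final: 0.338882


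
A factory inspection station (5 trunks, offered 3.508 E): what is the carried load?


B(5,3.508) = 0.154831 (Erlang-B)
Carried load = a(1 − B) = 3.508·(1 − 0.154831) = 3.508·0.845169 = 2.9649 E

Final: 2.9649 Erlangs


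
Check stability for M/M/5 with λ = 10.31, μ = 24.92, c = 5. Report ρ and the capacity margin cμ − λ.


Total capacity cμ = 5·24.92 = 124.60/hr
ρ = λ/(cμ) = 10.31/124.60 = 0.08274
Stable ⇔ ρ < 1: YES
Spare capacity = cμ − λ = 124.60 − 10.31 = 114.29/hr

Final: ρ = 0.08274; stable; margin = 114.29/hr


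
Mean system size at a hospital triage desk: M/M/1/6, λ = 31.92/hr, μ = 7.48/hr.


ρ = 31.92/7.48 = 4.2674
L = ρ[1 − (K+1)ρ^K + Kρ^(K+1)] / [(1−ρ)(1−ρ^(K+1))]
Numerator: 4.2674·(1 − 7·6039.037256 + 6·25770.864869) = 479452.603635
Denominator: (-3.2674)·(-25769.864869) = 84199.932808
L = 479452.603635/84199.932808 = 5.6942

Final: 5.6942


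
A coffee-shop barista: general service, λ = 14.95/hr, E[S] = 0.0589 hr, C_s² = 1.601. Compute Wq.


ρ = λ·E[S] = 14.95·0.0589 = 0.8806
E[S²] = E[S]²(1+C_s²) = 0.0589²·(1+1.601) = 0.009023
Wq = λ·E[S²]/(2(1−ρ)) = 14.95·0.009023/(2·0.1194) = 0.56470 hr

Final: 0.56470 hr


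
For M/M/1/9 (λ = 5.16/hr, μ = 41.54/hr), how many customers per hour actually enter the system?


ρ = 0.1242; P_K = (1−ρ)ρ^9/(1−ρ^10) = 0.000000006167
λ_eff = λ(1 − P_K) = 5.16·(1 − 0.000000006167) = 5.16·1.000000 = 5.1600 /hr

Final: 5.1600 /hr


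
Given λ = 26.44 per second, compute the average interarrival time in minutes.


Mean interarrival time = 1/λ = 1/26.44 second = 0.03782 second
In minutes: 0.03782 × 0.0166667 = 0.0006304 min

Final: 0.0006304 min


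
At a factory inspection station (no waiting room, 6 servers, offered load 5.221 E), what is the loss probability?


B(c,a) = (a^c/c!) / Σ_{k=0}^{c} a^k/k!
a^6/6! = 28.131291
Σ terms (k=0..6): 1.00000 + 5.22100 + 13.62942 + 23.71973 + 30.96018 + 32.32862 + 28.13129 = 134.990254
B = 28.131291/134.990254 = 0.208395

Final: 0.208395


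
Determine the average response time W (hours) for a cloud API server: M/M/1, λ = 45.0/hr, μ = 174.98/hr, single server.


W = 1/(μ−λ) = 1/(174.98 − 45.0) = 1/129.98 = 0.007693 hr

Final: 0.007693 hr


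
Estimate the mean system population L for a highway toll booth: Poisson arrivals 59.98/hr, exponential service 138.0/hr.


ρ = λ/μ = 59.98/138.0 = 0.4346
L = ρ/(1−ρ) = 0.4346/(1 − 0.4346) = 0.4346/0.5654 = 0.7688

Final: 0.7688


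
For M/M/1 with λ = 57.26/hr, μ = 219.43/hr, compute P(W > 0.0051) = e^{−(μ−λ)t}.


W ~ Exponential(μ−λ) for M/M/1.
μ − λ = 219.43 − 57.26 = 162.1700
P(W > t) = e^{−(μ−λ)t} = e^{−0.8271} = 0.437330

Final: 0.437330


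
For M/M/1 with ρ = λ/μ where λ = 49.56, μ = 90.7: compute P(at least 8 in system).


ρ = 49.56/90.7 = 0.5464
P(N ≥ n) = ρ^n = 0.5464^8 = 0.007947

Final: 0.007947


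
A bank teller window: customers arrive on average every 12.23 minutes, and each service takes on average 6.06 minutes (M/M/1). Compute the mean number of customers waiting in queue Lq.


λ = 60/12.23 = 4.9060 /hr
μ = 60/6.06 = 9.9010 /hr
ρ = λ/μ = 4.9060/9.9010 = 0.4955
Lq = ρ²/(1−ρ) = 0.2455/0.5045 = 0.4867

Final: 0.4867


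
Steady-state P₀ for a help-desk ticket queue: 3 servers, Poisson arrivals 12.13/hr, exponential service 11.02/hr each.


a = λ/μ = 12.13/11.02 = 1.1007; ρ = a/c = 0.3669
Σ_{k=0}^{2} a^k/k! (terms k=0..2) = 1.00000 + 1.10073 + 0.60580 = 2.70652
Tail: a^3/(3!(1−ρ)) = 1.33364/(6·0.6331) = 0.35109
P₀ = 1/(2.70652 + 0.35109) = 1/3.05762 = 0.327052

Final: 0.327052


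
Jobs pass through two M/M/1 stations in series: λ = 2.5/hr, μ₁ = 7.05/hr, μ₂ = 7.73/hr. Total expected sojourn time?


Each node sees arrival rate λ = 2.5/hr (tandem ⇒ throughput preserved).
W₁ = 1/(μ₁−λ) = 1/(7.05−2.5) = 0.21978 hr
W₂ = 1/(μ₂−λ) = 1/(7.73−2.5) = 0.19120 hr
W_total = W₁ + W₂ = 0.21978 + 0.19120 = 0.41098 hr

Final: 0.41098 hr


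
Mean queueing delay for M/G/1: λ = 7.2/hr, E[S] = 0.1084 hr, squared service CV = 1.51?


ρ = λ·E[S] = 7.2·0.1084 = 0.7805
E[S²] = E[S]²(1+C_s²) = 0.1084²·(1+1.51) = 0.029494
Wq = λ·E[S²]/(2(1−ρ)) = 7.2·0.029494/(2·0.2195) = 0.48368 hr

Final: 0.48368 hr


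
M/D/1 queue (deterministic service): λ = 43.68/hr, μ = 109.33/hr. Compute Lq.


ρ = 43.68/109.33 = 0.3995
M/D/1: Lq = ρ²/(2(1−ρ)) = 0.1596/(2·0.6005) = 0.13291

Final: 0.13291


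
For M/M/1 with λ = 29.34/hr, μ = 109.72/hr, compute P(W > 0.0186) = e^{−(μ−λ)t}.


W ~ Exponential(μ−λ) for M/M/1.
μ − λ = 109.72 − 29.34 = 80.3800
P(W > t) = e^{−(μ−λ)t} = e^{−1.4951} = 0.224233

Final: 0.224233


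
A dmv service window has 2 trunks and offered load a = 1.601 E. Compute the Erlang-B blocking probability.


B(c,a) = (a^c/c!) / Σ_{k=0}^{c} a^k/k!
a^2/2! = 1.281600
Σ terms (k=0..2): 1.00000 + 1.60100 + 1.28160 = 3.882600
B = 1.281600/3.882600 = 0.330088

Final: 0.330088


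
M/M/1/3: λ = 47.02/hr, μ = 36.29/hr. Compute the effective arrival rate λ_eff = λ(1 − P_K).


ρ = 1.2957; P_K = (1−ρ)ρ^3/(1−ρ^4) = 0.353705
λ_eff = λ(1 − P_K) = 47.02·(1 − 0.353705) = 47.02·0.646295 = 30.3888 /hr

Final: 30.3888 /hr


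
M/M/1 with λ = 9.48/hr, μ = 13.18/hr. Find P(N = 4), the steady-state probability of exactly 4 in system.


ρ = 9.48/13.18 = 0.7193
P_n = (1−ρ)·ρ^n = (1 − 0.7193)·0.7193^4 = 0.2807·0.267653 = 0.075138

Final: 0.075138


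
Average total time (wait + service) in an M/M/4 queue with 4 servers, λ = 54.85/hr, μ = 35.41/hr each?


a = 1.5490; ρ = 0.3872; P₀ = 0.210101
Lq = P₀·a^c·ρ/(c!(1−ρ)²) = 0.05198
Wq = Lq/λ = 0.05198/54.85 = 0.0009477 hr
W = Wq + 1/μ = 0.0009477 + 0.02824 = 0.02919 hr

Final: 0.02919 hr


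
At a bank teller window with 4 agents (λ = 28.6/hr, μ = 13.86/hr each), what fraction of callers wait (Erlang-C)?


a = λ/μ = 2.0635; ρ = a/4 = 0.5159
P₀ = 0.121694 (from M/M/c formula)
C(c,a) = [a^c/(c!(1−ρ))]·P₀ = [18.13056/(24·0.4841)]·0.121694
= 1.56042·0.121694 = 0.189894

Final: 0.189894


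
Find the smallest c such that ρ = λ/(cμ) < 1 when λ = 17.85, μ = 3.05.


Stability requires cμ > λ ⇔ c > λ/μ.
λ/μ = 17.85/3.05 = 5.8525
Minimum integer c = ⌊5.8525⌋ + 1 = 6
Check: 6·3.05 = 18.30 > 17.85, while 5·3.05 = 15.25 ≤ 17.85

Final: 6 servers


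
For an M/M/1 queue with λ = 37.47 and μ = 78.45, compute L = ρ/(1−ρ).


ρ = λ/μ = 37.47/78.45 = 0.4776
L = ρ/(1−ρ) = 0.4776/(1 − 0.4776) = 0.4776/0.5224 = 0.9143

Final: 0.9143


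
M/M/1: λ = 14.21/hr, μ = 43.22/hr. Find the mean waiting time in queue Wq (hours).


ρ = 14.21/43.22 = 0.3288
Wq = ρ/(μ−λ) = 0.3288/(43.22 − 14.21) = 0.3288/29.01 = 0.01133 hr

Final: 0.01133 hr


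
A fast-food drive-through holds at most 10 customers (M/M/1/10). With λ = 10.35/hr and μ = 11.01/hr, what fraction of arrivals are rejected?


ρ = λ/μ = 10.35/11.01 = 0.9401
P_K = (1−ρ)ρ^K/(1−ρ^(K+1)) = (0.05995·0.538927)/(1 − 0.506621)
= 0.032306/0.493379 = 0.065480

Final: 0.065480


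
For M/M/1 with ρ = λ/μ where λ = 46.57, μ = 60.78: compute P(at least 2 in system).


ρ = 46.57/60.78 = 0.7662
P(N ≥ n) = ρ^n = 0.7662^2 = 0.587072

Final: 0.587072


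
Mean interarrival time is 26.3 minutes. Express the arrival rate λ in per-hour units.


λ = 1/(interarrival time) in consistent units.
1 hour = 60 min, so λ = 60/26.3 = 2.2814 per hour

Final: 2.2814 /hr


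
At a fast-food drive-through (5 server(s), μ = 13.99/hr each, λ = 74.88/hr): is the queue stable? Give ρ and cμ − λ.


Total capacity cμ = 5·13.99 = 69.95/hr
ρ = λ/(cμ) = 74.88/69.95 = 1.0705
Stable ⇔ ρ < 1: NO
Spare capacity = cμ − λ = 69.95 − 74.88 = -4.93/hr

Final: ρ = 1.0705; unstable; margin = -4.93/hr


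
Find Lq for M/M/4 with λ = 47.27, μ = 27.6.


a = λ/μ = 1.7127; ρ = a/4 = 0.4282
P₀ = 0.177193
Lq = P₀·a^c·ρ / (c!·(1−ρ)²) = 0.177193·8.60411·0.4282/(24·0.32699)
= 0.08318

Final: 0.08318


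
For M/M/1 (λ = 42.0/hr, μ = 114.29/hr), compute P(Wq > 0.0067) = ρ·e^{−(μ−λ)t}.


ρ = 42.0/114.29 = 0.3675
P(Wq > t) = ρ·e^{−(μ−λ)t} = 0.3675·e^{−0.4843}
= 0.3675·0.616102 = 0.226409

Final: 0.226409


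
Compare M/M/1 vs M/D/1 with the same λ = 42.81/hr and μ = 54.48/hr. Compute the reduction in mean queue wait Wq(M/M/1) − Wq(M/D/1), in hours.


ρ = 42.81/54.48 = 0.7858
Wq(M/M/1) = ρ/(μ−λ) = 0.7858/11.67 = 0.06733 hr
Wq(M/D/1) = ρ/(2(μ−λ)) = 0.03367 hr
Savings = 0.06733 − 0.03367 = 0.03367 hr

Final: 0.03367 hr


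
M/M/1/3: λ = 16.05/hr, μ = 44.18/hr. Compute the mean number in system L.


ρ = 16.05/44.18 = 0.3633
L = ρ[1 − (K+1)ρ^K + Kρ^(K+1)] / [(1−ρ)(1−ρ^(K+1))]
Numerator: 0.3633·(1 − 4·0.047946 + 3·0.017418) = 0.312598
Denominator: (0.6367)·(0.982582) = 0.625623
L = 0.312598/0.625623 = 0.4997

Final: 0.4997


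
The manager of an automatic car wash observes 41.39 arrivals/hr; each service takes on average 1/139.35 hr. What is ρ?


ρ = λ/μ = 41.39/139.35 = 0.2970

Final: 0.2970


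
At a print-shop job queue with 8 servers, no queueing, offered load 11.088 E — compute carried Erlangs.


B(8,11.088) = 0.386444 (Erlang-B)
Carried load = a(1 − B) = 11.088·(1 − 0.386444) = 11.088·0.613556 = 6.8031 E

Final: 6.8031 Erlangs


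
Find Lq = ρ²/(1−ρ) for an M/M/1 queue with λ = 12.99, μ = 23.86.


ρ = 12.99/23.86 = 0.5444
Lq = ρ²/(1−ρ) = 0.2964/0.4556 = 0.6506

Final: 0.6506


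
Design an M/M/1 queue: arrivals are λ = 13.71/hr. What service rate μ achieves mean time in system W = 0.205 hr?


W = 1/(μ−λ) ⇒ μ − λ = 1/W = 1/0.205 = 4.8780
μ = λ + 1/W = 13.71 + 4.8780 = 18.5880 per hr

Final: 18.5880 /hr


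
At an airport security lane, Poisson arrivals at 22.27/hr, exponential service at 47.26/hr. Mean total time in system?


W = 1/(μ−λ) = 1/(47.26 − 22.27) = 1/24.99 = 0.04002 hr

Final: 0.04002 hr


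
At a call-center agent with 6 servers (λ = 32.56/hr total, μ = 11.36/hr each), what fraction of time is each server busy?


ρ = λ/(cμ) = 32.56/(6·11.36) = 32.56/68.16 = 0.4777

Final: 0.4777


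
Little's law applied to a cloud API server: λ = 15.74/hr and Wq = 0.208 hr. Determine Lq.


Lq = λWq = 15.74·0.208 = 3.2739

Final: 3.2739


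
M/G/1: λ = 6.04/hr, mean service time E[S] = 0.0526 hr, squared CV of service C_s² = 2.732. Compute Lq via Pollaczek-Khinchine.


ρ = λ·E[S] = 6.04·0.0526 = 0.3177
Lq = ρ²(1+C_s²)/(2(1−ρ)) = 0.1009·(1+2.732)/(2·0.6823)
= 0.1009·3.7320/1.3646 = 0.27605

Final: 0.27605


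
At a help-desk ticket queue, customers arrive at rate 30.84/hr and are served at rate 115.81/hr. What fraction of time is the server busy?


ρ = λ/μ = 30.84/115.81 = 0.2663

Final: 0.2663


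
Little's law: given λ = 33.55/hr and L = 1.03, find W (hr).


W = L/λ = 1.03/33.55 = 0.03070 hr

Final: 0.03070 hr


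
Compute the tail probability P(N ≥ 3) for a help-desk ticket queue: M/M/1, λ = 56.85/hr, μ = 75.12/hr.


ρ = 56.85/75.12 = 0.7568
P(N ≥ n) = ρ^n = 0.7568^3 = 0.433436

Final: 0.433436


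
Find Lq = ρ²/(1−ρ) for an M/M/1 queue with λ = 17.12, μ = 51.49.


ρ = 17.12/51.49 = 0.3325
Lq = ρ²/(1−ρ) = 0.1106/0.6675 = 0.1656

Final: 0.1656


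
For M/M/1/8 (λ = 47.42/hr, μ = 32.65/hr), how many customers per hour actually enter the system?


ρ = 1.4524; P_K = (1−ρ)ρ^8/(1−ρ^9) = 0.322694
λ_eff = λ(1 − P_K) = 47.42·(1 − 0.322694) = 47.42·0.677306 = 32.1178 /hr

Final: 32.1178 /hr


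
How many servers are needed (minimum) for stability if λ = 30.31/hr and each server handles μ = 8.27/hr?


Stability requires cμ > λ ⇔ c > λ/μ.
λ/μ = 30.31/8.27 = 3.6651
Minimum integer c = ⌊3.6651⌋ + 1 = 4
Check: 4·8.27 = 33.08 > 30.31, while 3·8.27 = 24.81 ≤ 30.31

Final: 4 servers
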